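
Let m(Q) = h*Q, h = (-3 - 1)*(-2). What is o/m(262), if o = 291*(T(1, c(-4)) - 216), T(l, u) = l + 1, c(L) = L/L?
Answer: -31137/1048 ≈ -29.711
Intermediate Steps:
c(L) = 1
h = 8 (h = -4*(-2) = 8)
T(l, u) = 1 + l
m(Q) = 8*Q
o = -62274 (o = 291*((1 + 1) - 216) = 291*(2 - 216) = 291*(-214) = -62274)
o/m(262) = -62274/(8*262) = -62274/2096 = -62274*1/2096 = -31137/1048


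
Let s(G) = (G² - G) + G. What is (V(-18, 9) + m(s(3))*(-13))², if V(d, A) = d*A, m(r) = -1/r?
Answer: 2088025/81 ≈ 25778.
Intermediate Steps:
s(G) = G²
V(d, A) = A*d
(V(-18, 9) + m(s(3))*(-13))² = (9*(-18) - 1/(3²)*(-13))² = (-162 - 1/9*(-13))² = (-162 - 1*⅑*(-13))² = (-162 - ⅑*(-13))² = (-162 + 13/9)² = (-1445/9)² = 2088025/81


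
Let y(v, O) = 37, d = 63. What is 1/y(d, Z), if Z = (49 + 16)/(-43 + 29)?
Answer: 1/37 ≈ 0.027027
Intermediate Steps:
Z = -65/14 (Z = 65/(-14) = 65*(-1/14) = -65/14 ≈ -4.6429)
1/y(d, Z) = 1/37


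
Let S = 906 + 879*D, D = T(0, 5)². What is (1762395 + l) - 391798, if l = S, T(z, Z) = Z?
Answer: 1393478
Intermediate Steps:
D = 25 (D = 5² = 25)
S = 22881 (S = 906 + 879*25 = 906 + 21975 = 22881)
l = 22881
(1762395 + l) - 391798 = (1762395 + 22881) - 391798 = 1785276 - 391798 = 1393478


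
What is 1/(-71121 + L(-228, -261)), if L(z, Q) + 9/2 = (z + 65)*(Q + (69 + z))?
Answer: -2/5331 ≈ -0.00037516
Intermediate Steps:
L(z, Q) = -9/2 + (65 + z)*(69 + Q + z) (L(z, Q) = -9/2 + (z + 65)*(Q + (69 + z)) = -9/2 + (65 + z)*(69 + Q + z))
1/(-71121 + L(-228, -261)) = 1/(-71121 + (8961/2 + (-228)² + 65*(-261) + 134*(-228) - 261*(-228))) = 1/(-71121 + (8961/2 + 51984 - 16965 - 30552 + 59508)) = 1/(-71121 + 136911/2) = 1/(-5331/2) = -2/5331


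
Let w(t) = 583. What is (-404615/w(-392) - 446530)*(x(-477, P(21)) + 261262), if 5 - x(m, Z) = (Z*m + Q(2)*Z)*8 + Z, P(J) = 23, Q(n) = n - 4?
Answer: -91094408154900/583 ≈ -1.5625e+11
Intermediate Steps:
Q(n) = -4 + n
x(m, Z) = 5 + 15*Z - 8*Z*m (x(m, Z) = 5 - ((Z*m + (-4 + 2)*Z)*8 + Z) = 5 - ((Z*m - 2*Z)*8 + Z) = 5 - ((-2*Z + Z*m)*8 + Z) = 5 - ((-16*Z + 8*Z*m) + Z) = 5 - (-15*Z + 8*Z*m) = 5 + (15*Z - 8*Z*m) = 5 + 15*Z - 8*Z*m)
(-404615/w(-392) - 446530)*(x(-477, P(21)) + 261262) = (-404615/583 - 446530)*((5 + 15*23 - 8*23*(-477)) + 261262) = (-404615*1/583 - 446530)*((5 + 345 + 87768) + 261262) = (-404615/583 - 446530)*(88118 + 261262) = -260731605/583*349380 = -91094408154900/583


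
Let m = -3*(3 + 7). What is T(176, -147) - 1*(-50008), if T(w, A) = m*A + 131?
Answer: 54549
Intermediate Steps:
m = -30 (m = -3*10 = -30)
T(w, A) = 131 - 30*A (T(w, A) = -30*A + 131 = 131 - 30*A)
T(176, -147) - 1*(-50008) = (131 - 30*(-147)) - 1*(-50008) = (131 + 4410) + 50008 = 4541 + 50008 = 54549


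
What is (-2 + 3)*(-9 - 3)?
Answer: -12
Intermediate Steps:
(-2 + 3)*(-9 - 3) = 1*(-12) = -12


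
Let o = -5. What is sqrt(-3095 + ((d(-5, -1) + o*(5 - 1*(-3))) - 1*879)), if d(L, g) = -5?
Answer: I*sqrt(4019) ≈ 63.396*I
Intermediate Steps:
sqrt(-3095 + ((d(-5, -1) + o*(5 - 1*(-3))) - 1*879)) = sqrt(-3095 + ((-5 - 5*(5 - 1*(-3))) - 1*879)) = sqrt(-3095 + ((-5 - 5*(5 + 3)) - 879)) = sqrt(-3095 + ((-5 - 5*8) - 879)) = sqrt(-3095 + ((-5 - 40) - 879)) = sqrt(-3095 + (-45 - 879)) = sqrt(-3095 - 924) = sqrt(-4019) = I*sqrt(4019)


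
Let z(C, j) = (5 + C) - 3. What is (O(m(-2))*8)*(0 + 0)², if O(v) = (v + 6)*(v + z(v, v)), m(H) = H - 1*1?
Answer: 0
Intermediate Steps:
z(C, j) = 2 + C
m(H) = -1 + H (m(H) = H - 1 = -1 + H)
O(v) = (2 + 2*v)*(6 + v) (O(v) = (v + 6)*(v + (2 + v)) = (6 + v)*(2 + 2*v) = (2 + 2*v)*(6 + v))
(O(m(-2))*8)*(0 + 0)² = ((12 + 2*(-1 - 2)² + 14*(-1 - 2))*8)*(0 + 0)² = ((12 + 2*(-3)² + 14*(-3))*8)*0² = ((12 + 2*9 - 42)*8)*0 = ((12 + 18 - 42)*8)*0 = -12*8*0 = -96*0 = 0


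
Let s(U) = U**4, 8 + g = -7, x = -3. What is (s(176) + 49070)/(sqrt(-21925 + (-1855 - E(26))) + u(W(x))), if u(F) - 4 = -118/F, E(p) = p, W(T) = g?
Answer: 1281014797410/2694017 - 107950685175*I*sqrt(23806)/2694017 ≈ 4.755e+5 - 6.1826e+6*I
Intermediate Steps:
g = -15 (g = -8 - 7 = -15)
W(T) = -15
u(F) = 4 - 118/F
(s(176) + 49070)/(sqrt(-21925 + (-1855 - E(26))) + u(W(x))) = (176**4 + 49070)/(sqrt(-21925 + (-1855 - 1*26)) + (4 - 118/(-15))) = (959512576 + 49070)/(sqrt(-21925 + (-1855 - 26)) + (4 - 118*(-1/15))) = 959561646/(sqrt(-21925 - 1881) + (4 + 118/15)) = 959561646/(sqrt(-23806) + 178/15) = 959561646/(I*sqrt(23806) + 178/15) = 959561646/(178/15 + I*sqrt(23806))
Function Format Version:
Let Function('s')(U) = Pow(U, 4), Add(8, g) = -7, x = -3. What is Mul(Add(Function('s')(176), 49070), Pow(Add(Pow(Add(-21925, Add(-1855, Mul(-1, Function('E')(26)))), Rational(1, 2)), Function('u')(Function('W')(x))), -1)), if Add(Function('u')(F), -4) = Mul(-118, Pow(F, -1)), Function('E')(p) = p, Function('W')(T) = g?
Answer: Add(Rational(1281014797410, 2694017), Mul(Rational(-107950685175, 2694017), I, Pow(23806, Rational(1, 2)))) ≈ Add(4.7550e+5, Mul(-6.1826e+6, I))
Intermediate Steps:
g = -15 (g = Add(-8, -7) = -15)
Function('W')(T) = -15
Function('u')(F) = Add(4, Mul(-118, Pow(F, -1)))
Mul(Add(Function('s')(176), 49070), Pow(Add(Pow(Add(-21925, Add(-1855, Mul(-1, Function('E')(26)))), Rational(1, 2)), Function('u')(Function('W')(x))), -1)) = Mul(Add(Pow(176, 4), 49070), Pow(Add(Pow(Add(-21925, Add(-1855, Mul(-1, 26))), Rational(1, 2)), Add(4, Mul(-118, Pow(-15, -1)))), -1)) = Mul(Add(959512576, 49070), Pow(Add(Pow(Add(-21925, Add(-1855, -26)), Rational(1, 2)), Add(4, Mul(-118, Rational(-1, 15)))), -1)) = Mul(959561646, Pow(Add(Pow(Add(-21925, -1881), Rational(1, 2)), Add(4, Rational(118, 15))), -1)) = Mul(959561646, Pow(Add(Pow(-23806, Rational(1, 2)), Rational(178, 15)), -1)) = Mul(959561646, Pow(Add(Mul(I, Pow(23806, Rational(1, 2))), Rational(178, 15)), -1)) = Mul(959561646, Pow(Add(Rational(178, 15), Mul(I, Pow(23806, Rational(1, 2)))), -1))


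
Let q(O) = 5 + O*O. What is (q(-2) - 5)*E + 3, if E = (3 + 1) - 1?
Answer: 15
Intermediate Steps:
q(O) = 5 + O²
E = 3 (E = 4 - 1 = 3)
(q(-2) - 5)*E + 3 = ((5 + (-2)²) - 5)*3 + 3 = ((5 + 4) - 5)*3 + 3 = (9 - 5)*3 + 3 = 4*3 + 3 = 12 + 3 = 15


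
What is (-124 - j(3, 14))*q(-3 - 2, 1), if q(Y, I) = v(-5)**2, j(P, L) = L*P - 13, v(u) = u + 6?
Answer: -153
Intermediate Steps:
v(u) = 6 + u
j(P, L) = -13 + L*P
q(Y, I) = 1 (q(Y, I) = (6 - 5)**2 = 1**2 = 1)
(-124 - j(3, 14))*q(-3 - 2, 1) = (-124 - (-13 + 14*3))*1 = (-124 - (-13 + 42))*1 = (-124 - 1*29)*1 = (-124 - 29)*1 = -153*1 = -153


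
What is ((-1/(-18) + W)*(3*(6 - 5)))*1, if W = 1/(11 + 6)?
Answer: 35/102 ≈ 0.34314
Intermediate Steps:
W = 1/17 ≈ 0.058824
((-1/(-18) + W)*(3*(6 - 5)))*1 = ((-1/(-18) + 1/17)*(3*(6 - 5)))*1 = ((-1*(-1/18) + 1/17)*(3*1))*1 = ((1/18 + 1/17)*3)*1 = ((35/306)*3)*1 = (35/102)*1 = 35/102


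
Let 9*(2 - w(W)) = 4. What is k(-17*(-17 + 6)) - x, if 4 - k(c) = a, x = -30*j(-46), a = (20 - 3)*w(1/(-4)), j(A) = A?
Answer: -12622/9 ≈ -1402.4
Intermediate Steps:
w(W) = 14/9 (w(W) = 2 - ⅑*4 = 2 - 4/9 = 14/9)
a = 238/9 (a = (20 - 3)*(14/9) = 17*(14/9) = 238/9 ≈ 26.444)
x = 1380 (x = -30*(-46) = 1380)
k(c) = -202/9 (k(c) = 4 - 1*238/9 = 4 - 238/9 = -202/9)
k(-17*(-17 + 6)) - x = -202/9 - 1*1380 = -202/9 - 1380 = -12622/9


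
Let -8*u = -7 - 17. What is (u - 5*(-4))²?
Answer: 529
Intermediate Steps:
u = 3 (u = -(-7 - 17)/8 = -⅛*(-24) = 3)
(u - 5*(-4))² = (3 - 5*(-4))² = (3 + 20)² = 23² = 529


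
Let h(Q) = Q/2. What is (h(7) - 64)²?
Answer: 14641/4 ≈ 3660.3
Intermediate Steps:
h(Q) = Q/2 (h(Q) = Q*(½) = Q/2)
(h(7) - 64)² = ((½)*7 - 64)² = (7/2 - 64)² = (-121/2)² = 14641/4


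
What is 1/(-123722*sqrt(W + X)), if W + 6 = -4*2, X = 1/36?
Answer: 3*I*sqrt(503)/31116083 ≈ 2.1623e-6*I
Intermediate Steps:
X = 1/36 ≈ 0.027778
W = -14 (W = -6 - 4*2 = -6 - 8 = -14)
1/(-123722*sqrt(W + X)) = 1/(-123722*sqrt(-14 + 1/36)) = 1/(-61861*I*sqrt(503)/3) = 3*I*sqrt(503)/31116083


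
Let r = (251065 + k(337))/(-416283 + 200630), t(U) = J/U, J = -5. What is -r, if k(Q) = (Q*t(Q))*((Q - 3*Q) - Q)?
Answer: 256120/215653 ≈ 1.1876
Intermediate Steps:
t(U) = -5/U
k(Q) = 15*Q (k(Q) = (Q*(-5/Q))*((Q - 3*Q) - Q) = -5*(-2*Q - Q) = -(-15)*Q = 15*Q)
r = -256120/215653 (r = (251065 + 15*337)/(-416283 + 200630) = (251065 + 5055)/(-215653) = 256120*(-1/215653) = -256120/215653 ≈ -1.1876)
-r = -1*(-256120/215653) = 256120/215653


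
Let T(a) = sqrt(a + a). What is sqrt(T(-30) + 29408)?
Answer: sqrt(29408 + 2*I*sqrt(15)) ≈ 171.49 + 0.023*I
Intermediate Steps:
T(a) = sqrt(2)*sqrt(a) (T(a) = sqrt(2*a) = sqrt(2)*sqrt(a))
sqrt(T(-30) + 29408) = sqrt(sqrt(2)*sqrt(-30) + 29408) = sqrt(sqrt(2)*(I*sqrt(30)) + 29408) = sqrt(2*I*sqrt(15) + 29408) = sqrt(29408 + 2*I*sqrt(15))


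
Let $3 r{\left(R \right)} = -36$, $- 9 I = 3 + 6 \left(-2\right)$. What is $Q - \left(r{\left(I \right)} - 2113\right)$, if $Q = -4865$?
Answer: $-2740$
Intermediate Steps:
$I = 1$ ($I = - \frac{3 + 6 \left(-2\right)}{9} = - \frac{3 - 12}{9} = \left(- \frac{1}{9}\right) \left(-9\right) = 1$)
$r{\left(R \right)} = -12$ ($r{\left(R \right)} = \frac{1}{3} \left(-36\right) = -12$)
$Q - \left(r{\left(I \right)} - 2113\right) = -4865 - \left(-12 - 2113\right) = -4865 - -2125 = -4865 + 2125 = -2740$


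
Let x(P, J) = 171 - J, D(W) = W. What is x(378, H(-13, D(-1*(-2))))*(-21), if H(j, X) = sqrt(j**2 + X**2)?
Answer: -3591 + 21*sqrt(173) ≈ -3314.8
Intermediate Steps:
H(j, X) = sqrt(X**2 + j**2)
x(378, H(-13, D(-1*(-2))))*(-21) = (171 - sqrt((-1*(-2))**2 + (-13)**2))*(-21) = (171 - sqrt(2**2 + 169))*(-21) = (171 - sqrt(4 + 169))*(-21) = (171 - sqrt(173))*(-21) = -3591 + 21*sqrt(173)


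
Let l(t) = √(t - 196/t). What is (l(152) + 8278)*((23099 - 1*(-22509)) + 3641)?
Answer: 407683222 + 49249*√217626/38 ≈ 4.0829e+8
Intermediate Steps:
(l(152) + 8278)*((23099 - 1*(-22509)) + 3641) = (√(152 - 196/152) + 8278)*((23099 - 1*(-22509)) + 3641) = (√(152 - 196*1/152) + 8278)*((23099 + 22509) + 3641) = (√(152 - 49/38) + 8278)*(45608 + 3641) = (√(5727/38) + 8278)*49249 = (√217626/38 + 8278)*49249 = (8278 + √217626/38)*49249 = 407683222 + 49249*√217626/38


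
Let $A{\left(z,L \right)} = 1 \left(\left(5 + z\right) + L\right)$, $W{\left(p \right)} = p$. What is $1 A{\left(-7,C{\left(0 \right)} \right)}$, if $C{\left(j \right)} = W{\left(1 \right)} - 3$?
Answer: $-4$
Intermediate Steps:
$C{\left(j \right)} = -2$ ($C{\left(j \right)} = 1 - 3 = -2$)
$A{\left(z,L \right)} = 5 + L + z$ ($A{\left(z,L \right)} = 1 \left(5 + L + z\right) = 5 + L + z$)
$1 A{\left(-7,C{\left(0 \right)} \right)} = 1 \left(5 - 2 - 7\right) = 1 \left(-4\right) = -4$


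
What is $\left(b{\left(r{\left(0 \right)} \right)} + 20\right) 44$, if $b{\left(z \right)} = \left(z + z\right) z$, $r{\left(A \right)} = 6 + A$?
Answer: $4048$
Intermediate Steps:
$b{\left(z \right)} = 2 z^{2}$ ($b{\left(z \right)} = 2 z z = 2 z^{2}$)
$\left(b{\left(r{\left(0 \right)} \right)} + 20\right) 44 = \left(2 \left(6 + 0\right)^{2} + 20\right) 44 = \left(2 \cdot 6^{2} + 20\right) 44 = \left(2 \cdot 36 + 20\right) 44 = \left(72 + 20\right) 44 = 92 \cdot 44 = 4048$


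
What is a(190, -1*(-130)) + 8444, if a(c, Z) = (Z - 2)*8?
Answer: 9468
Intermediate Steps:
a(c, Z) = -16 + 8*Z (a(c, Z) = (-2 + Z)*8 = -16 + 8*Z)
a(190, -1*(-130)) + 8444 = (-16 + 8*(-1*(-130))) + 8444 = (-16 + 8*130) + 8444 = (-16 + 1040) + 8444 = 1024 + 8444 = 9468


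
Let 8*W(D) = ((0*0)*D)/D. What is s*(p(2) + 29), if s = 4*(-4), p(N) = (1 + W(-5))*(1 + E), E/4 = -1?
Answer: -416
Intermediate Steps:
E = -4 (E = 4*(-1) = -4)
W(D) = 0 (W(D) = (((0*0)*D)/D)/8 = ((0*D)/D)/8 = (0/D)/8 = (⅛)*0 = 0)
p(N) = -3 (p(N) = (1 + 0)*(1 - 4) = 1*(-3) = -3)
s = -16
s*(p(2) + 29) = -16*(-3 + 29) = -16*26 = -416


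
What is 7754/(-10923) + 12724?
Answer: 138976498/10923 ≈ 12723.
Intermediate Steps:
7754/(-10923) + 12724 = 7754*(-1/10923) + 12724 = -7754/10923 + 12724 = 138976498/10923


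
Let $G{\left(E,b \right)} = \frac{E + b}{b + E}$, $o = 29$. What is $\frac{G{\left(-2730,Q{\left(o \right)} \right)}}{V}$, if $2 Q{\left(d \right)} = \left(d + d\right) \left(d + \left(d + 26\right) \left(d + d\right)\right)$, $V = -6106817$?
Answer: $- \frac{1}{6106817} \approx -1.6375 \cdot 10^{-7}$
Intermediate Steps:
$Q{\left(d \right)} = d \left(d + 2 d \left(26 + d\right)\right)$ ($Q{\left(d \right)} = \frac{\left(d + d\right) \left(d + \left(d + 26\right) \left(d + d\right)\right)}{2} = \frac{2 d \left(d + \left(26 + d\right) 2 d\right)}{2} = \frac{2 d \left(d + 2 d \left(26 + d\right)\right)}{2} = d \left(d + 2 d \left(26 + d\right)\right)$)
$G{\left(E,b \right)} = 1$ ($G{\left(E,b \right)} = \frac{E + b}{E + b} = 1$)
$\frac{G{\left(-2730,Q{\left(o \right)} \right)}}{V} = 1 \frac{1}{-6106817} = 1 \left(- \frac{1}{6106817}\right) = - \frac{1}{6106817}$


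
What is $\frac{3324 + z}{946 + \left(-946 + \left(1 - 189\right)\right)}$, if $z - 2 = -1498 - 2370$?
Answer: $\frac{271}{94} \approx 2.883$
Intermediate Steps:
$z = -3866$ ($z = 2 - 3868 = -3866$)
$\frac{3324 + z}{946 + \left(-946 + \left(1 - 189\right)\right)} = \frac{3324 - 3866}{946 + \left(-946 + \left(1 - 189\right)\right)} = - \frac{542}{946 + \left(-946 + \left(1 - 189\right)\right)} = - \frac{542}{946 - 1134} = - \frac{542}{-188} = \left(-542\right) \left(- \frac{1}{188}\right) = \frac{271}{94}$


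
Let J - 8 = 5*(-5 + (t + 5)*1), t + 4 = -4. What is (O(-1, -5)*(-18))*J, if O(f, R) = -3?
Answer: -1728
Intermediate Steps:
t = -8 (t = -4 - 4 = -8)
J = -32 (J = 8 + 5*(-5 + (-8 + 5)*1) = 8 + 5*(-5 - 3*1) = 8 + 5*(-5 - 3) = 8 + 5*(-8) = 8 - 40 = -32)
(O(-1, -5)*(-18))*J = -3*(-18)*(-32) = 54*(-32) = -1728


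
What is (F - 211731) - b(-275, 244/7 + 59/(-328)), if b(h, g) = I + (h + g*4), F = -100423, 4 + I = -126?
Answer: -179023545/574 ≈ -3.1189e+5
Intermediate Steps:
I = -130 (I = -4 - 126 = -130)
b(h, g) = -130 + h + 4*g (b(h, g) = -130 + (h + g*4) = -130 + (h + 4*g) = -130 + h + 4*g)
(F - 211731) - b(-275, 244/7 + 59/(-328)) = (-100423 - 211731) - (-130 - 275 + 4*(244/7 + 59/(-328))) = -312154 - (-130 - 275 + 4*(244*(1/7) + 59*(-1/328))) = -312154 - (-130 - 275 + 4*(244/7 - 59/328)) = -312154 - (-130 - 275 + 4*(79619/2296)) = -312154 - (-130 - 275 + 79619/574) = -312154 - 1*(-152851/574) = -312154 + 152851/574 = -179023545/574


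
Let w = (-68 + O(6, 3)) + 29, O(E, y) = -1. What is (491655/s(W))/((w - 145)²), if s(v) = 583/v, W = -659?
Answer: -64800129/3990635 ≈ -16.238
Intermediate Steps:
w = -40 (w = (-68 - 1) + 29 = -69 + 29 = -40)
(491655/s(W))/((w - 145)²) = (491655/((583/(-659))))/((-40 - 145)²) = (491655/((583*(-1/659))))/((-185)²) = (491655/(-583/659))/34225 = (491655*(-659/583))*(1/34225) = -324000645/583*1/34225 = -64800129/3990635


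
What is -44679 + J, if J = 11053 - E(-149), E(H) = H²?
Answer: -55827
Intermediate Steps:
J = -11148 (J = 11053 - 1*(-149)² = 11053 - 1*22201 = 11053 - 22201 = -11148)
-44679 + J = -44679 - 11148 = -55827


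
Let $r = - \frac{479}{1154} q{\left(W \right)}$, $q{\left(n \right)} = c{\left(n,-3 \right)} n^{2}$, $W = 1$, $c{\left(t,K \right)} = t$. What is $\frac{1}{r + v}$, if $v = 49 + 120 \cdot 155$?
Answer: $\frac{1154}{21520467} \approx 5.3623 \cdot 10^{-5}$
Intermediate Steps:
$q{\left(n \right)} = n^{3}$ ($q{\left(n \right)} = n n^{2} = n^{3}$)
$v = 18649$ ($v = 49 + 18600 = 18649$)
$r = - \frac{479}{1154}$ ($r = - \frac{479}{1154} \cdot 1^{3} = \left(-479\right) \frac{1}{1154} \cdot 1 = \left(- \frac{479}{1154}\right) 1 = - \frac{479}{1154} \approx -0.41508$)
$\frac{1}{r + v} = \frac{1}{- \frac{479}{1154} + 18649} = \frac{1}{\frac{21520467}{1154}} = \frac{1154}{21520467}$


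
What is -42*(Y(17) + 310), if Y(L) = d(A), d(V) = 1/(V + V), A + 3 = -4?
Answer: -13017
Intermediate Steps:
A = -7 (A = -3 - 4 = -7)
d(V) = 1/(2*V)
Y(L) = -1/14 (Y(L) = (1/2)/(-7) = (1/2)*(-1/7) = -1/14)
-42*(Y(17) + 310) = -42*(-1/14 + 310) = -42*4339/14 = -13017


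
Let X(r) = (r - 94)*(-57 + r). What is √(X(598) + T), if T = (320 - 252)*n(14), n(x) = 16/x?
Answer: 2*√3341086/7 ≈ 522.25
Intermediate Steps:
X(r) = (-94 + r)*(-57 + r)
T = 544/7 (T = (320 - 252)*(16/14) = 68*(16*(1/14)) = 68*(8/7) = 544/7 ≈ 77.714)
√(X(598) + T) = √((5358 + 598² - 151*598) + 544/7) = √((5358 + 357604 - 90298) + 544/7) = √(272664 + 544/7) = √(1909192/7) = 2*√3341086/7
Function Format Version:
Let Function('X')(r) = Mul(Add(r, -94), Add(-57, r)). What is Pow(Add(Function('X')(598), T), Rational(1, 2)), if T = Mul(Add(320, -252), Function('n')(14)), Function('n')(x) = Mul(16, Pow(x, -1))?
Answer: Mul(Rational(2, 7), Pow(3341086, Rational(1, 2))) ≈ 522.25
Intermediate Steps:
Function('X')(r) = Mul(Add(-94, r), Add(-57, r))
T = Rational(544, 7) (T = Mul(Add(320, -252), Mul(16, Pow(14, -1))) = Mul(68, Mul(16, Rational(1, 14))) = Mul(68, Rational(8, 7)) = Rational(544, 7) ≈ 77.714)
Pow(Add(Function('X')(598), T), Rational(1, 2)) = Pow(Add(Add(5358, Pow(598, 2), Mul(-151, 598)), Rational(544, 7)), Rational(1, 2)) = Pow(Add(Add(5358, 357604, -90298), Rational(544, 7)), Rational(1, 2)) = Pow(Add(272664, Rational(544, 7)), Rational(1, 2)) = Pow(Rational(1909192, 7), Rational(1, 2)) = Mul(Rational(2, 7), Pow(3341086, Rational(1, 2)))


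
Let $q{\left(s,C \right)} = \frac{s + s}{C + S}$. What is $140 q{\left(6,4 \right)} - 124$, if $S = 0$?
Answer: $296$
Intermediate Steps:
$q{\left(s,C \right)} = \frac{2 s}{C}$ ($q{\left(s,C \right)} = \frac{s + s}{C + 0} = \frac{2 s}{C}$)
$140 q{\left(6,4 \right)} - 124 = 140 \cdot 2 \cdot 6 \cdot \frac{1}{4} - 124 = 140 \cdot 3 - 124 = 420 - 124 = 296$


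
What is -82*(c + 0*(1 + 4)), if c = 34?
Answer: -2788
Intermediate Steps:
-82*(c + 0*(1 + 4)) = -82*(34 + 0*(1 + 4)) = -82*(34 + 0*5) = -82*(34 + 0) = -82*34 = -2788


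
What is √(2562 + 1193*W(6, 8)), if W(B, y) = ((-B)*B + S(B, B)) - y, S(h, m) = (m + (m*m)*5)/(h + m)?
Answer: I*√125754/2 ≈ 177.31*I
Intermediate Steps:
S(h, m) = (m + 5*m²)/(h + m) (S(h, m) = (m + m²*5)/(h + m) = (m + 5*m²)/(h + m))
W(B, y) = ½ - y - B² + 5*B/2 (W(B, y) = ((-B)*B + B*(1 + 5*B)/(B + B)) - y = (-B² + B*(1 + 5*B)/((2*B))) - y = (-B² + B*(1/(2*B))*(1 + 5*B)) - y = (-B² + (½ + 5*B/2)) - y = (½ - B² + 5*B/2) - y = ½ - y - B² + 5*B/2)
√(2562 + 1193*W(6, 8)) = √(2562 + 1193*(½ - 1*8 - 1*6² + (5/2)*6)) = √(2562 + 1193*(½ - 8 - 1*36 + 15)) = √(2562 + 1193*(½ - 8 - 36 + 15)) = √(2562 + 1193*(-57/2)) = √(2562 - 68001/2) = √(-62877/2) = I*√125754/2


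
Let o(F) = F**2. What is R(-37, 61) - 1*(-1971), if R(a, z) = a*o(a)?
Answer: -48682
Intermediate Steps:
R(a, z) = a**3 (R(a, z) = a*a**2 = a**3)
R(-37, 61) - 1*(-1971) = (-37)**3 - 1*(-1971) = -50653 + 1971 = -48682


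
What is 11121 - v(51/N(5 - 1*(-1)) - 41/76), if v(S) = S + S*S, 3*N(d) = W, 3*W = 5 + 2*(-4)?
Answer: -71043821/5776 ≈ -12300.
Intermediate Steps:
W = -1 (W = (5 + 2*(-4))/3 = (5 - 8)/3 = (1/3)*(-3) = -1)
N(d) = -1/3 (N(d) = (1/3)*(-1) = -1/3)
v(S) = S + S**2
11121 - v(51/N(5 - 1*(-1)) - 41/76) = 11121 - (51/(-1/3) - 41/76)*(1 + (51/(-1/3) - 41/76)) = 11121 - (51*(-3) - 41*1/76)*(1 + (51*(-3) - 41*1/76)) = 11121 - (-153 - 41/76)*(1 + (-153 - 41/76)) = 11121 - (-11669)*(1 - 11669/76)/76 = 11121 - (-11669)*(-11593)/(76*76) = 11121 - 1*135278717/5776 = 11121 - 135278717/5776 = -71043821/5776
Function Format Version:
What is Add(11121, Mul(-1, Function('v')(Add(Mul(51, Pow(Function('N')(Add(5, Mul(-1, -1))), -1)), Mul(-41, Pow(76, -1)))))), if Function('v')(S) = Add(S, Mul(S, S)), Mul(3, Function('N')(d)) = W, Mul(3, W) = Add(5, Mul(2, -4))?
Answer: Rational(-71043821, 5776) ≈ -12300.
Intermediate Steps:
W = -1 (W = Mul(Rational(1, 3), Add(5, Mul(2, -4))) = Mul(Rational(1, 3), Add(5, -8)) = Mul(Rational(1, 3), -3) = -1)
Function('N')(d) = Rational(-1, 3) (Function('N')(d) = Mul(Rational(1, 3), -1) = Rational(-1, 3))
Function('v')(S) = Add(S, Pow(S, 2))
Add(11121, Mul(-1, Function('v')(Add(Mul(51, Pow(Function('N')(Add(5, Mul(-1, -1))), -1)), Mul(-41, Pow(76, -1)))))) = Add(11121, Mul(-1, Mul(Add(Mul(51, Pow(Rational(-1, 3), -1)), Mul(-41, Pow(76, -1))), Add(1, Add(Mul(51, Pow(Rational(-1, 3), -1)), Mul(-41, Pow(76, -1))))))) = Add(11121, Mul(-1, Mul(Add(Mul(51, -3), Mul(-41, Rational(1, 76))), Add(1, Add(Mul(51, -3), Mul(-41, Rational(1, 76))))))) = Add(11121, Mul(-1, Mul(Add(-153, Rational(-41, 76)), Add(1, Add(-153, Rational(-41, 76)))))) = Add(11121, Mul(-1, Mul(Rational(-11669, 76), Add(1, Rational(-11669, 76))))) = Add(11121, Mul(-1, Mul(Rational(-11669, 76), Rational(-11593, 76)))) = Add(11121, Mul(-1, Rational(135278717, 5776))) = Add(11121, Rational(-135278717, 5776)) = Rational(-71043821, 5776)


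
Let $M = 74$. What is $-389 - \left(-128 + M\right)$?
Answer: $-335$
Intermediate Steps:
$-389 - \left(-128 + M\right) = -389 - \left(-128 + 74\right) = -389 - -54 = -389 + 54 = -335$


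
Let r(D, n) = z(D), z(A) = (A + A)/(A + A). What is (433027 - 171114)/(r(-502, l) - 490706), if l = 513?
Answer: -261913/490705 ≈ -0.53375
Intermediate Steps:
z(A) = 1 (z(A) = (2*A)/((2*A)) = (2*A)*(1/(2*A)) = 1)
r(D, n) = 1
(433027 - 171114)/(r(-502, l) - 490706) = (433027 - 171114)/(1 - 490706) = 261913/(-490705) = 261913*(-1/490705) = -261913/490705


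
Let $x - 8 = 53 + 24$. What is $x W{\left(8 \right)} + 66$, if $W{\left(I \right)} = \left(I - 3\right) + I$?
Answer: $1171$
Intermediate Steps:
$x = 85$ ($x = 8 + \left(53 + 24\right) = 8 + 77 = 85$)
$W{\left(I \right)} = -3 + 2 I$ ($W{\left(I \right)} = \left(-3 + I\right) + I = -3 + 2 I$)
$x W{\left(8 \right)} + 66 = 85 \left(-3 + 2 \cdot 8\right) + 66 = 85 \left(-3 + 16\right) + 66 = 85 \cdot 13 + 66 = 1105 + 66 = 1171$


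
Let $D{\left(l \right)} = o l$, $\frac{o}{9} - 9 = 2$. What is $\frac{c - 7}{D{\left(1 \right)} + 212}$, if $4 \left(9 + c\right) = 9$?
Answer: $- \frac{55}{1244} \approx -0.044212$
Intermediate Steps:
$o = 99$ ($o = 81 + 9 \cdot 2 = 81 + 18 = 99$)
$c = - \frac{27}{4}$ ($c = -9 + \frac{1}{4} \cdot 9 = -9 + \frac{9}{4} = - \frac{27}{4} \approx -6.75$)
$D{\left(l \right)} = 99 l$
$\frac{c - 7}{D{\left(1 \right)} + 212} = \frac{- \frac{27}{4} - 7}{99 \cdot 1 + 212} = \frac{- \frac{27}{4} - 7}{99 + 212} = - \frac{55}{4 \cdot 311} = \left(- \frac{55}{4}\right) \frac{1}{311} = - \frac{55}{1244}$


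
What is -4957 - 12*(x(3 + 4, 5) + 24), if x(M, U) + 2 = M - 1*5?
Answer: -5245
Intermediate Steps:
x(M, U) = -7 + M (x(M, U) = -2 + (M - 1*5) = -2 + (M - 5) = -2 + (-5 + M) = -7 + M)
-4957 - 12*(x(3 + 4, 5) + 24) = -4957 - 12*((-7 + (3 + 4)) + 24) = -4957 - 12*((-7 + 7) + 24) = -4957 - 12*(0 + 24) = -4957 - 12*24 = -4957 - 288 = -5245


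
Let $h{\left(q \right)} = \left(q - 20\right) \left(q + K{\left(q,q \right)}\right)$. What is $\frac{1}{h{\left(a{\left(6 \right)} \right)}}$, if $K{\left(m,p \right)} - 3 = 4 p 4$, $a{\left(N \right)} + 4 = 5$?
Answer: $- \frac{1}{380} \approx -0.0026316$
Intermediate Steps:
$a{\left(N \right)} = 1$ ($a{\left(N \right)} = -4 + 5 = 1$)
$K{\left(m,p \right)} = 3 + 16 p$ ($K{\left(m,p \right)} = 3 + 4 p 4 = 3 + 16 p$)
$h{\left(q \right)} = \left(-20 + q\right) \left(3 + 17 q\right)$ ($h{\left(q \right)} = \left(q - 20\right) \left(q + \left(3 + 16 q\right)\right) = \left(-20 + q\right) \left(3 + 17 q\right)$)
$\frac{1}{h{\left(a{\left(6 \right)} \right)}} = \frac{1}{-60 - 337 + 17 \cdot 1^{2}} = \frac{1}{-60 - 337 + 17 \cdot 1} = \frac{1}{-60 - 337 + 17} = \frac{1}{-380} = - \frac{1}{380}$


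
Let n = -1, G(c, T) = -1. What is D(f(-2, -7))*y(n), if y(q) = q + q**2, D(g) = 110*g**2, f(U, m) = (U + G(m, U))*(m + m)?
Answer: 0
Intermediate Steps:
f(U, m) = 2*m*(-1 + U) (f(U, m) = (U - 1)*(m + m) = (-1 + U)*(2*m) = 2*m*(-1 + U))
D(f(-2, -7))*y(n) = (110*(2*(-7)*(-1 - 2))**2)*(-(1 - 1)) = (110*(2*(-7)*(-3))**2)*(-1*0) = (110*42**2)*0 = (110*1764)*0 = 194040*0 = 0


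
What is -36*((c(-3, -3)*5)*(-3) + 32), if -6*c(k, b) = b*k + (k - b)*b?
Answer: -1962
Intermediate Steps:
c(k, b) = -b*k/6 - b*(k - b)/6 (c(k, b) = -(b*k + (k - b)*b)/6 = -(b*k + b*(k - b))/6 = -b*k/6 - b*(k - b)/6)
-36*((c(-3, -3)*5)*(-3) + 32) = -36*((((1/6)*(-3)*(-3 - 2*(-3)))*5)*(-3) + 32) = -36*((((1/6)*(-3)*(-3 + 6))*5)*(-3) + 32) = -36*((((1/6)*(-3)*3)*5)*(-3) + 32) = -36*(-3/2*5*(-3) + 32) = -36*(-15/2*(-3) + 32) = -36*(45/2 + 32) = -36*109/2 = -1962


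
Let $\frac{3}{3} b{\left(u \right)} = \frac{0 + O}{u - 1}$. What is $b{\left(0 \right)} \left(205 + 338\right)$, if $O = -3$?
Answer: $1629$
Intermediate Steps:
$b{\left(u \right)} = - \frac{3}{-1 + u}$ ($b{\left(u \right)} = \frac{0 - 3}{u - 1} = - \frac{3}{-1 + u}$)
$b{\left(0 \right)} \left(205 + 338\right) = - \frac{3}{-1 + 0} \left(205 + 338\right) = - \frac{3}{-1} \cdot 543 = \left(-3\right) \left(-1\right) 543 = 3 \cdot 543 = 1629$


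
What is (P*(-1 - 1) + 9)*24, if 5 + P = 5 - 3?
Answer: 360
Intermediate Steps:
P = -3 (P = -5 + (5 - 3) = -5 + 2 = -3)
(P*(-1 - 1) + 9)*24 = (-3*(-1 - 1) + 9)*24 = (-3*(-2) + 9)*24 = (6 + 9)*24 = 15*24 = 360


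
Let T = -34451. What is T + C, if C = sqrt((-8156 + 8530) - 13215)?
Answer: -34451 + I*sqrt(12841) ≈ -34451.0 + 113.32*I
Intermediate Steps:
C = I*sqrt(12841) (C = sqrt(374 - 13215) = sqrt(-12841) = I*sqrt(12841) ≈ 113.32*I)
T + C = -34451 + I*sqrt(12841)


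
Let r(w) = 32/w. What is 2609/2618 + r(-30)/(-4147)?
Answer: 14757703/14804790 ≈ 0.99682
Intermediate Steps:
2609/2618 + r(-30)/(-4147) = 2609/2618 + (32/(-30))/(-4147) = 2609*(1/2618) + (32*(-1/30))*(-1/4147) = 2609/2618 - 16/15*(-1/4147) = 2609/2618 + 16/62205 = 14757703/14804790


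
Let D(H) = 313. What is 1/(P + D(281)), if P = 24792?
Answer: 1/25105 ≈ 3.9833e-5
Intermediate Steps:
1/(P + D(281)) = 1/(24792 + 313) = 1/25105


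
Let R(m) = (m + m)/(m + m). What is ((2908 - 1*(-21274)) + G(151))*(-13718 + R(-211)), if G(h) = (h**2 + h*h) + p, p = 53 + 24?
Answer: -958283337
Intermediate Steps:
p = 77
G(h) = 77 + 2*h**2 (G(h) = (h**2 + h*h) + 77 = (h**2 + h**2) + 77 = 2*h**2 + 77 = 77 + 2*h**2)
R(m) = 1 (R(m) = (2*m)/((2*m)) = (2*m)*(1/(2*m)) = 1)
((2908 - 1*(-21274)) + G(151))*(-13718 + R(-211)) = ((2908 - 1*(-21274)) + (77 + 2*151**2))*(-13718 + 1) = ((2908 + 21274) + (77 + 2*22801))*(-13717) = (24182 + (77 + 45602))*(-13717) = (24182 + 45679)*(-13717) = 69861*(-13717) = -958283337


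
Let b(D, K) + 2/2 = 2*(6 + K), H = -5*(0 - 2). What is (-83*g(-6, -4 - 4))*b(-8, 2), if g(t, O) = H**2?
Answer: -124500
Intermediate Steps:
H = 10 (H = -5*(-2) = 10)
b(D, K) = 11 + 2*K (b(D, K) = -1 + 2*(6 + K) = -1 + (12 + 2*K) = 11 + 2*K)
g(t, O) = 100 (g(t, O) = 10**2 = 100)
(-83*g(-6, -4 - 4))*b(-8, 2) = (-83*100)*(11 + 2*2) = -8300*(11 + 4) = -8300*15 = -124500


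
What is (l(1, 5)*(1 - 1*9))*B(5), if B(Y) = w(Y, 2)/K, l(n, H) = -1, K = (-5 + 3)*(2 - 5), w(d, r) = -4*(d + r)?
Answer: -112/3 ≈ -37.333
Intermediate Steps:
w(d, r) = -4*d - 4*r
K = 6 (K = -2*(-3) = 6)
B(Y) = -4/3 - 2*Y/3 (B(Y) = (-4*Y - 4*2)/6 = (-4*Y - 8)*(⅙) = (-8 - 4*Y)*(⅙) = -4/3 - 2*Y/3)
(l(1, 5)*(1 - 1*9))*B(5) = (-(1 - 1*9))*(-4/3 - ⅔*5) = (-(1 - 9))*(-4/3 - 10/3) = -1*(-8)*(-14/3) = 8*(-14/3) = -112/3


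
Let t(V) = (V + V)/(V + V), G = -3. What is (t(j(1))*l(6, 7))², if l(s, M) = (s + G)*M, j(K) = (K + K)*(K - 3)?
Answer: 441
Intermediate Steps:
j(K) = 2*K*(-3 + K) (j(K) = (2*K)*(-3 + K) = 2*K*(-3 + K))
l(s, M) = M*(-3 + s) (l(s, M) = (s - 3)*M = (-3 + s)*M = M*(-3 + s))
t(V) = 1 (t(V) = (2*V)/((2*V)) = (2*V)*(1/(2*V)) = 1)
(t(j(1))*l(6, 7))² = (1*(7*(-3 + 6)))² = (1*(7*3))² = (1*21)² = 21² = 441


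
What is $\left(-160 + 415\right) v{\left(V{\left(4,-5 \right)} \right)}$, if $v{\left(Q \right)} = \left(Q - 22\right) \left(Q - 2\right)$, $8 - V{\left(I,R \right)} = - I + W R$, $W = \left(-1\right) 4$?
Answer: $76500$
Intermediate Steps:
$W = -4$
$V{\left(I,R \right)} = 8 + I + 4 R$ ($V{\left(I,R \right)} = 8 - \left(- I - 4 R\right) = 8 + \left(I + 4 R\right) = 8 + I + 4 R$)
$v{\left(Q \right)} = \left(-22 + Q\right) \left(-2 + Q\right)$
$\left(-160 + 415\right) v{\left(V{\left(4,-5 \right)} \right)} = \left(-160 + 415\right) \left(44 + \left(8 + 4 + 4 \left(-5\right)\right)^{2} - 24 \left(8 + 4 + 4 \left(-5\right)\right)\right) = 255 \left(44 + \left(8 + 4 - 20\right)^{2} - 24 \left(8 + 4 - 20\right)\right) = 255 \left(44 + \left(-8\right)^{2} - -192\right) = 255 \left(44 + 64 + 192\right) = 255 \cdot 300 = 76500$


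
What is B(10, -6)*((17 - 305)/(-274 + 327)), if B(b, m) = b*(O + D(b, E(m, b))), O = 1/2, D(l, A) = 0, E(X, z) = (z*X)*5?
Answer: -1440/53 ≈ -27.170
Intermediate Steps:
E(X, z) = 5*X*z (E(X, z) = (X*z)*5 = 5*X*z)
O = ½ ≈ 0.50000
B(b, m) = b/2 (B(b, m) = b*(½ + 0) = b*(½) = b/2)
B(10, -6)*((17 - 305)/(-274 + 327)) = ((½)*10)*((17 - 305)/(-274 + 327)) = 5*(-288/53) = -1440/53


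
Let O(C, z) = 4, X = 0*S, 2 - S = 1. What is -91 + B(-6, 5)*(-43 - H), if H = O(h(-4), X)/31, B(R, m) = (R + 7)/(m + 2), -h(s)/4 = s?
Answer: -3012/31 ≈ -97.161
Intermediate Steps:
S = 1 (S = 2 - 1*1 = 2 - 1 = 1)
h(s) = -4*s
B(R, m) = (7 + R)/(2 + m)
X = 0 (X = 0*1 = 0)
H = 4/31 ≈ 0.12903
-91 + B(-6, 5)*(-43 - H) = -91 + ((7 - 6)/(2 + 5))*(-43 - 1*4/31) = -91 + (1/7)*(-43 - 4/31) = -91 + ((⅐)*1)*(-1337/31) = -91 + (⅐)*(-1337/31) = -91 - 191/31 = -3012/31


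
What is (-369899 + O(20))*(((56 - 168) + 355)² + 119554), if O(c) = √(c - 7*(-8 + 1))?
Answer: -66065071097 + 178603*√69 ≈ -6.6064e+10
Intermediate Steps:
O(c) = √(49 + c) (O(c) = √(c - 7*(-7)) = √(c + 49) = √(49 + c))
(-369899 + O(20))*(((56 - 168) + 355)² + 119554) = (-369899 + √(49 + 20))*(((56 - 168) + 355)² + 119554) = (-369899 + √69)*((-112 + 355)² + 119554) = (-369899 + √69)*(243² + 119554) = (-369899 + √69)*(59049 + 119554) = (-369899 + √69)*178603 = -66065071097 + 178603*√69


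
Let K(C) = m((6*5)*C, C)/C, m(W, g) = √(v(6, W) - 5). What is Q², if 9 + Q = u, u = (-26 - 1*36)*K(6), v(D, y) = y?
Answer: 168904/9 + 930*√7 ≈ 21228.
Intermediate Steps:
m(W, g) = √(-5 + W) (m(W, g) = √(W - 5) = √(-5 + W))
K(C) = √(-5 + 30*C)/C (K(C) = √(-5 + (6*5)*C)/C = √(-5 + 30*C)/C)
u = -155*√7/3 (u = (-26 - 1*36)*(√(-5 + 30*6)/6) = (-26 - 36)*(√(-5 + 180)/6) = -31*√175/3 = -31*5*√7/3 = -155*√7/3 ≈ -136.70)
Q = -9 - 155*√7/3 ≈ -145.70
Q² = (-9 - 155*√7/3)²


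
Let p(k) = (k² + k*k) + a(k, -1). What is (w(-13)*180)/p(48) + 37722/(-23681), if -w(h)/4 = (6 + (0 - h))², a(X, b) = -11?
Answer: -6328573554/108861557 ≈ -58.134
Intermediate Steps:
w(h) = -4*(6 - h)² (w(h) = -4*(6 + (0 - h))² = -4*(6 - h)²)
p(k) = -11 + 2*k² (p(k) = (k² + k*k) - 11 = (k² + k²) - 11 = 2*k² - 11 = -11 + 2*k²)
(w(-13)*180)/p(48) + 37722/(-23681) = (-4*(-6 - 13)²*180)/(-11 + 2*48²) + 37722/(-23681) = (-4*(-19)²*180)/(-11 + 2*2304) + 37722*(-1/23681) = (-4*361*180)/(-11 + 4608) - 37722/23681 = -1444*180/4597 - 37722/23681 = -259920*1/4597 - 37722/23681 = -259920/4597 - 37722/23681 = -6328573554/108861557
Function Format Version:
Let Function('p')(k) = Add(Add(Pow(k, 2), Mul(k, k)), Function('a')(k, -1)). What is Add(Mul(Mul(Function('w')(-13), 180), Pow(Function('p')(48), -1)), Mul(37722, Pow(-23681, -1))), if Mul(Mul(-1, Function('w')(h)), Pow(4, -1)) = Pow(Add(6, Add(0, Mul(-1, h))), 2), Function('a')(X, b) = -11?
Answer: Rational(-6328573554, 108861557) ≈ -58.134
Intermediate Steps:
Function('w')(h) = Mul(-4, Pow(Add(6, Mul(-1, h)), 2)) (Function('w')(h) = Mul(-4, Pow(Add(6, Add(0, Mul(-1, h))), 2)) = Mul(-4, Pow(Add(6, Mul(-1, h)), 2)))
Function('p')(k) = Add(-11, Mul(2, Pow(k, 2))) (Function('p')(k) = Add(Add(Pow(k, 2), Mul(k, k)), -11) = Add(Add(Pow(k, 2), Pow(k, 2)), -11) = Add(Mul(2, Pow(k, 2)), -11) = Add(-11, Mul(2, Pow(k, 2))))
Add(Mul(Mul(Function('w')(-13), 180), Pow(Function('p')(48), -1)), Mul(37722, Pow(-23681, -1))) = Add(Mul(Mul(Mul(-4, Pow(Add(-6, -13), 2)), 180), Pow(Add(-11, Mul(2, Pow(48, 2))), -1)), Mul(37722, Pow(-23681, -1))) = Add(Mul(Mul(Mul(-4, Pow(-19, 2)), 180), Pow(Add(-11, Mul(2, 2304)), -1)), Mul(37722, Rational(-1, 23681))) = Add(Mul(Mul(Mul(-4, 361), 180), Pow(Add(-11, 4608), -1)), Rational(-37722, 23681)) = Add(Mul(Mul(-1444, 180), Pow(4597, -1)), Rational(-37722, 23681)) = Add(Mul(-259920, Rational(1, 4597)), Rational(-37722, 23681)) = Add(Rational(-259920, 4597), Rational(-37722, 23681)) = Rational(-6328573554, 108861557)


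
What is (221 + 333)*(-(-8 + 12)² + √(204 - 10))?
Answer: -8864 + 554*√194 ≈ -1147.7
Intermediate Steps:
(221 + 333)*(-(-8 + 12)² + √(204 - 10)) = 554*(-1*4² + √194) = 554*(-1*16 + √194) = 554*(-16 + √194) = -8864 + 554*√194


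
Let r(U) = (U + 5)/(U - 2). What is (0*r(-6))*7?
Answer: 0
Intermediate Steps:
r(U) = (5 + U)/(-2 + U)
(0*r(-6))*7 = (0*((5 - 6)/(-2 - 6)))*7 = (0*(-1/(-8)))*7 = (0*(-⅛*(-1)))*7 = (0*(⅛))*7 = 0*7 = 0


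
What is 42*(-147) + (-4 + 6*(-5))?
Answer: -6208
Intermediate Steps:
42*(-147) + (-4 + 6*(-5)) = -6174 + (-4 - 30) = -6174 - 34 = -6208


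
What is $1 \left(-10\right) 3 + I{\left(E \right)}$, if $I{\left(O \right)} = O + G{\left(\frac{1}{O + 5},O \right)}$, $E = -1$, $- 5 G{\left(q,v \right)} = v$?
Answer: $- \frac{154}{5} \approx -30.8$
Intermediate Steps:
$G{\left(q,v \right)} = - \frac{v}{5}$
$I{\left(O \right)} = \frac{4 O}{5}$ ($I{\left(O \right)} = O - \frac{O}{5} = \frac{4 O}{5}$)
$1 \left(-10\right) 3 + I{\left(E \right)} = 1 \left(-10\right) 3 + \frac{4}{5} \left(-1\right) = \left(-10\right) 3 - \frac{4}{5} = -30 - \frac{4}{5} = - \frac{154}{5}$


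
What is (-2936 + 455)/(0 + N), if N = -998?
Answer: 2481/998 ≈ 2.4860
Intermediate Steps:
(-2936 + 455)/(0 + N) = (-2936 + 455)/(0 - 998) = -2481/(-998) = -2481*(-1/998) = 2481/998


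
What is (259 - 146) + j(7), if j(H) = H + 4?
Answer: 124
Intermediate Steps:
j(H) = 4 + H
(259 - 146) + j(7) = (259 - 146) + (4 + 7) = 113 + 11 = 124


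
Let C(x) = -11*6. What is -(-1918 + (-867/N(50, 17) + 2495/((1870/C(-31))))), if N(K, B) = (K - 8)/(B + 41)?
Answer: 381198/119 ≈ 3203.3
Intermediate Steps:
C(x) = -66
N(K, B) = (-8 + K)/(41 + B)
-(-1918 + (-867/N(50, 17) + 2495/((1870/C(-31))))) = -(-1918 + (-867*(41 + 17)/(-8 + 50) + 2495/((1870/(-66))))) = -(-1918 + (-867/(42/58) + 2495/((1870*(-1/66))))) = -(-1918 + (-867/((1/58)*42) + 2495/(-85/3))) = -(-1918 + (-867/21/29 + 2495*(-3/85))) = -(-1918 + (-867*29/21 - 1497/17)) = -(-1918 + (-8381/7 - 1497/17)) = -(-1918 - 152956/119) = -1*(-381198/119) = 381198/119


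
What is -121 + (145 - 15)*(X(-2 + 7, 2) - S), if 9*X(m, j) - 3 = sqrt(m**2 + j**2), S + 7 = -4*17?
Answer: 29017/3 + 130*sqrt(29)/9 ≈ 9750.1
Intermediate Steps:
S = -75 (S = -7 - 4*17 = -7 - 68 = -75)
X(m, j) = 1/3 + sqrt(j**2 + m**2)/9 (X(m, j) = 1/3 + sqrt(m**2 + j**2)/9 = 1/3 + sqrt(j**2 + m**2)/9)
-121 + (145 - 15)*(X(-2 + 7, 2) - S) = -121 + (145 - 15)*((1/3 + sqrt(2**2 + (-2 + 7)**2)/9) - 1*(-75)) = -121 + 130*((1/3 + sqrt(4 + 5**2)/9) + 75) = -121 + 130*((1/3 + sqrt(4 + 25)/9) + 75) = -121 + 130*((1/3 + sqrt(29)/9) + 75) = -121 + 130*(226/3 + sqrt(29)/9) = -121 + (29380/3 + 130*sqrt(29)/9) = 29017/3 + 130*sqrt(29)/9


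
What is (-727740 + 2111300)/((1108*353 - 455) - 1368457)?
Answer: -345890/244447 ≈ -1.4150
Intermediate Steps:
(-727740 + 2111300)/((1108*353 - 455) - 1368457) = 1383560/((391124 - 455) - 1368457) = 1383560/(390669 - 1368457) = 1383560/(-977788) = 1383560*(-1/977788) = -345890/244447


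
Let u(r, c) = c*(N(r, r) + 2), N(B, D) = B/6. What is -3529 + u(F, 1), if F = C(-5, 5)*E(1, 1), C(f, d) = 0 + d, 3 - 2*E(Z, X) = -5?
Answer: -10571/3 ≈ -3523.7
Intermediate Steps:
E(Z, X) = 4 (E(Z, X) = 3/2 - ½*(-5) = 3/2 + 5/2 = 4)
C(f, d) = d
N(B, D) = B/6 (N(B, D) = B*(⅙) = B/6)
F = 20 (F = 5*4 = 20)
u(r, c) = c*(2 + r/6) (u(r, c) = c*(r/6 + 2) = c*(2 + r/6))
-3529 + u(F, 1) = -3529 + (⅙)*1*(12 + 20) = -3529 + (⅙)*1*32 = -3529 + 16/3 = -10571/3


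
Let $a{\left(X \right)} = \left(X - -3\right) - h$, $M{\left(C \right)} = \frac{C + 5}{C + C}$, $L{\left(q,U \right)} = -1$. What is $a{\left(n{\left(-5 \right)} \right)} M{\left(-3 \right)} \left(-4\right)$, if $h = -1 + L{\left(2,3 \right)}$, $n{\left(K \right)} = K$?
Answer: $0$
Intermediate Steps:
$h = -2$ ($h = -1 - 1 = -2$)
$M{\left(C \right)} = \frac{5 + C}{2 C}$
$a{\left(X \right)} = 5 + X$ ($a{\left(X \right)} = \left(X - -3\right) - -2 = \left(X + 3\right) + 2 = \left(3 + X\right) + 2 = 5 + X$)
$a{\left(n{\left(-5 \right)} \right)} M{\left(-3 \right)} \left(-4\right) = \left(5 - 5\right) \frac{5 - 3}{2 \left(-3\right)} \left(-4\right) = 0 \cdot \frac{1}{2} \left(- \frac{1}{3}\right) 2 \left(-4\right) = 0 \left(- \frac{1}{3}\right) \left(-4\right) = 0 \left(-4\right) = 0$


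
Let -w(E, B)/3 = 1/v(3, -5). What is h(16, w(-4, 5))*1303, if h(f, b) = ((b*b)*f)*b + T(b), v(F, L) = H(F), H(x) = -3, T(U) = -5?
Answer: 14333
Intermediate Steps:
v(F, L) = -3
w(E, B) = 1 (w(E, B) = -3/(-3) = -3*(-1/3) = 1)
h(f, b) = -5 + f*b**3 (h(f, b) = ((b*b)*f)*b - 5 = (b**2*f)*b - 5 = (f*b**2)*b - 5 = f*b**3 - 5 = -5 + f*b**3)
h(16, w(-4, 5))*1303 = (-5 + 16*1**3)*1303 = (-5 + 16*1)*1303 = (-5 + 16)*1303 = 11*1303 = 14333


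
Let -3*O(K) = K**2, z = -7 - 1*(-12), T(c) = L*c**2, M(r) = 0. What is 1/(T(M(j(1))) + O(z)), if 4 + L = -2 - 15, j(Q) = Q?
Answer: -3/25 ≈ -0.12000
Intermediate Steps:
L = -21 (L = -4 + (-2 - 15) = -4 - 17 = -21)
T(c) = -21*c**2
z = 5 (z = -7 + 12 = 5)
O(K) = -K**2/3
1/(T(M(j(1))) + O(z)) = 1/(-21*0**2 - 1/3*5**2) = 1/(-21*0 - 1/3*25) = 1/(0 - 25/3) = 1/(-25/3) = -3/25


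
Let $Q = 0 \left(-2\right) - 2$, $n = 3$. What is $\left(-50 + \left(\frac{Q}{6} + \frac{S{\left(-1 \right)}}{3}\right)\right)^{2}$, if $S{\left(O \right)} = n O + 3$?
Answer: $\frac{22801}{9} \approx 2533.4$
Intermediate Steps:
$S{\left(O \right)} = 3 + 3 O$ ($S{\left(O \right)} = 3 O + 3 = 3 + 3 O$)
$Q = -2$ ($Q = 0 - 2 = -2$)
$\left(-50 + \left(\frac{Q}{6} + \frac{S{\left(-1 \right)}}{3}\right)\right)^{2} = \left(-50 - \left(\frac{1}{3} - \frac{3 + 3 \left(-1\right)}{3}\right)\right)^{2} = \left(-50 - \left(\frac{1}{3} - \left(3 - 3\right) \frac{1}{3}\right)\right)^{2} = \left(-50 + \left(- \frac{1}{3} + 0 \cdot \frac{1}{3}\right)\right)^{2} = \left(-50 + \left(- \frac{1}{3} + 0\right)\right)^{2} = \left(-50 - \frac{1}{3}\right)^{2} = \left(- \frac{151}{3}\right)^{2} = \frac{22801}{9}$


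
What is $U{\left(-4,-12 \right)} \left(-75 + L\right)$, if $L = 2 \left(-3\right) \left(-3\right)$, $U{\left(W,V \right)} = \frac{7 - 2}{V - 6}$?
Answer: $\frac{95}{6} \approx 15.833$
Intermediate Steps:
$U{\left(W,V \right)} = \frac{5}{-6 + V}$
$L = 18$ ($L = \left(-6\right) \left(-3\right) = 18$)
$U{\left(-4,-12 \right)} \left(-75 + L\right) = \frac{5}{-6 - 12} \left(-75 + 18\right) = \frac{5}{-18} \left(-57\right) = 5 \left(- \frac{1}{18}\right) \left(-57\right) = \left(- \frac{5}{18}\right) \left(-57\right) = \frac{95}{6}$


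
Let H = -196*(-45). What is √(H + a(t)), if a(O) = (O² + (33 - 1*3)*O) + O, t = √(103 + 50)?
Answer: √(8973 + 93*√17) ≈ 96.729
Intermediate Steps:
H = 8820
t = 3*√17 (t = √153 = 3*√17 ≈ 12.369)
a(O) = O² + 31*O (a(O) = (O² + (33 - 3)*O) + O = (O² + 30*O) + O = O² + 31*O)
√(H + a(t)) = √(8820 + (3*√17)*(31 + 3*√17)) = √(8820 + 3*√17*(31 + 3*√17))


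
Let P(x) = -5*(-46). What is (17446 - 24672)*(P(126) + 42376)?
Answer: -307870956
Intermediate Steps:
P(x) = 230
(17446 - 24672)*(P(126) + 42376) = (17446 - 24672)*(230 + 42376) = -7226*42606 = -307870956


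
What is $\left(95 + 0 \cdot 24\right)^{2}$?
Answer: $9025$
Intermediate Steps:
$\left(95 + 0 \cdot 24\right)^{2} = \left(95 + 0\right)^{2} = 95^{2} = 9025$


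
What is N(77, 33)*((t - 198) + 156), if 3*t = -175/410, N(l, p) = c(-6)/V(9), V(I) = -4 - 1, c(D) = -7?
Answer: -72569/1230 ≈ -58.999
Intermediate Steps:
V(I) = -5
N(l, p) = 7/5 (N(l, p) = -7/(-5) = -7*(-1/5) = 7/5)
t = -35/246 (t = (-175/410)/3 = (-175*1/410)/3 = (1/3)*(-35/82) = -35/246 ≈ -0.14228)
N(77, 33)*((t - 198) + 156) = 7*((-35/246 - 198) + 156)/5 = 7*(-48743/246 + 156)/5 = (7/5)*(-10367/246) = -72569/1230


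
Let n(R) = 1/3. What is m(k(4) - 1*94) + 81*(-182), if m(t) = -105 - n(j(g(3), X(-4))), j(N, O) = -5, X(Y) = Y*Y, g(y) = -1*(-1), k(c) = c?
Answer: -44542/3 ≈ -14847.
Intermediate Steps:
g(y) = 1
X(Y) = Y²
n(R) = ⅓
m(t) = -316/3 (m(t) = -105 - 1*⅓ = -105 - ⅓ = -316/3)
m(k(4) - 1*94) + 81*(-182) = -316/3 + 81*(-182) = -316/3 - 14742 = -44542/3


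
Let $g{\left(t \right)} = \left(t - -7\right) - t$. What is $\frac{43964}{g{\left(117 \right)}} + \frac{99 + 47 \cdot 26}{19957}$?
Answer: $\frac{125342685}{19957} \approx 6280.6$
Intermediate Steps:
$g{\left(t \right)} = 7$ ($g{\left(t \right)} = \left(t + 7\right) - t = \left(7 + t\right) - t = 7$)
$\frac{43964}{g{\left(117 \right)}} + \frac{99 + 47 \cdot 26}{19957} = \frac{43964}{7} + \frac{99 + 47 \cdot 26}{19957} = 43964 \cdot \frac{1}{7} + \left(99 + 1222\right) \frac{1}{19957} = \frac{43964}{7} + 1321 \cdot \frac{1}{19957} = \frac{43964}{7} + \frac{1321}{19957} = \frac{125342685}{19957}$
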